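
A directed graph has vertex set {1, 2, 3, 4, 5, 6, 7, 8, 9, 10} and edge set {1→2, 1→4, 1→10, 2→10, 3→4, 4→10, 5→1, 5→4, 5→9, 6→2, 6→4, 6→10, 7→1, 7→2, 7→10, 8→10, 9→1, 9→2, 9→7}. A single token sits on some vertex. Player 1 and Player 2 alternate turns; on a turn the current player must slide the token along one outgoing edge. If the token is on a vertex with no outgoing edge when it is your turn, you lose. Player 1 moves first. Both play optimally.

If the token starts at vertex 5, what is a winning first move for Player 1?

Classify positions by backward induction: terminal positions (no move available) are L. From any other position, the mover wins iff some move reaches an L.
Every edge goes from a vertex to one that appears earlier in the order 10, 4, 2, 1, 7, 6, 9, 8, 5, 3, so processing vertices in that order labels each vertex after all of its successors.
10: no outgoing edge → L
4: reaches L-position 10 → W
2: reaches L-position 10 → W
1: reaches L-position 10 → W
7: reaches L-position 10 → W
6: reaches L-position 10 → W
9: only reaches 7(W), 1(W), 2(W), all W → L
8: reaches L-position 10 → W
5: reaches L-position 9 → W
3: only reaches 4(W), which is W → L
From 5, the L positions reachable in one move are: 9.

Move to 9.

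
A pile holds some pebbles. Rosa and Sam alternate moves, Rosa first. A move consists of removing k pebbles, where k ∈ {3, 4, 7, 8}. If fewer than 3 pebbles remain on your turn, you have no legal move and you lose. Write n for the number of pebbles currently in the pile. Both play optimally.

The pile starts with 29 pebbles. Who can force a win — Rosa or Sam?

Rosa wins.

Work bottom-up. With no move the player to move loses. Otherwise the position is W if at least one move leads to an L position for the opponent, and L if every move leads to a W.
n=0: no move → L
n=1: no move → L
n=2: no move → L
n=3: can move to 0, which is L ⇒ W
n=4: can move to 1, which is L ⇒ W
n=5: can move to 2, which is L ⇒ W
n=6: can move to 2, which is L ⇒ W
n=7: can move to 0, which is L ⇒ W
n=8: can move to 1, which is L ⇒ W
n=9: can move to 2, which is L ⇒ W
n=10: can move to 2, which is L ⇒ W
n=11: moves to 8(W), 7(W), 4(W), 3(W); every one is W ⇒ L
n=12: moves to 9(W), 8(W), 5(W), 4(W); every one is W ⇒ L
n=13: moves to 10(W), 9(W), 6(W), 5(W); every one is W ⇒ L
n=14: can move to 11, which is L ⇒ W
n=15: can move to 12, which is L ⇒ W
n=16: can move to 13, which is L ⇒ W
n=17: can move to 13, which is L ⇒ W
n=18: can move to 11, which is L ⇒ W
n=19: can move to 12, which is L ⇒ W
n=20: can move to 13, which is L ⇒ W
n=21: can move to 13, which is L ⇒ W
n=22: moves to 19(W), 18(W), 15(W), 14(W); every one is W ⇒ L
n=23: moves to 20(W), 19(W), 16(W), 15(W); every one is W ⇒ L
n=24: moves to 21(W), 20(W), 17(W), 16(W); every one is W ⇒ L
n=25: can move to 22, which is L ⇒ W
n=26: can move to 23, which is L ⇒ W
n=27: can move to 24, which is L ⇒ W
n=28: can move to 24, which is L ⇒ W
n=29: can move to 22, which is L ⇒ W
The starting position 29 is W: Rosa should remove 7, leaving 22, handing over an L position.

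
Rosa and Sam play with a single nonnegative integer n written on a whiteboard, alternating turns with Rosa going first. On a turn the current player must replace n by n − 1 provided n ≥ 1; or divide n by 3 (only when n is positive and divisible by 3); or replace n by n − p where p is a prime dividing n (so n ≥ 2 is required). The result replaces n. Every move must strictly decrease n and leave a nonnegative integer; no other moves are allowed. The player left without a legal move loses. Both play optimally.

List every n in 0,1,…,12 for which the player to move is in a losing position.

0, 4, 8

Work bottom-up. With no move the player to move loses. Otherwise the position is W if at least one move leads to an L position for the opponent, and L if every move leads to a W.
n=0: no move → L
n=1: →0(L), so W
n=2: →0(L), so W
n=3: →0(L), so W
n=4: →2(W), 3(W) — all W, so L
n=5: →0(L), so W
n=6: →4(L), so W
n=7: →0(L), so W
n=8: →6(W), 7(W) — all W, so L
n=9: →8(L), so W
n=10: →8(L), so W
n=11: →0(L), so W
n=12: →4(L), so W
Reading off the rows marked L gives the requested list; there are 3 such values of n.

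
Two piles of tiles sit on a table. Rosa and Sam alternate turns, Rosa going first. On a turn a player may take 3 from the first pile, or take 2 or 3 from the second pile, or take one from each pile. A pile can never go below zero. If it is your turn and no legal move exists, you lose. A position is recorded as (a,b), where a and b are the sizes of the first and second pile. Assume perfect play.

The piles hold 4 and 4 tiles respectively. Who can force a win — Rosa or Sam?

Rosa wins.

Compute win/loss labels from the base case upward. A position with no move is L. Any other position is W if it can reach an L in one move, else L.
No move ever increases a pile, so every position that can arise here has a ≤ 4 and b ≤ 4; it is enough to label the cells with 0 ≤ a ≤ 4 and 0 ≤ b ≤ 4.
Every move lowers a or b (never raises either), so fill the grid row by row in increasing a, and left to right within a row: each cell's successors are then already labelled.
      b=0  b=1  b=2  b=3  b=4
a=0:    L    L    W    W    W
a=1:    L    W    W    W    L
a=2:    L    W    W    W    L
a=3:    W    W    L    L    W
a=4:    W    L    L    W    W
Cells with no legal move (terminal, hence L): (0,0), (0,1), (1,0), (2,0).
The remaining L cells, each justified by listing all of its moves:
(1,4): moves to (1,2)(W), (1,1)(W), (0,3)(W); every one is W ⇒ L
(2,4): moves to (2,2)(W), (2,1)(W), (1,3)(W); every one is W ⇒ L
(3,2): moves to (0,2)(W), (3,0)(W), (2,1)(W); every one is W ⇒ L
(3,3): moves to (0,3)(W), (3,1)(W), (3,0)(W), (2,2)(W); every one is W ⇒ L
(4,1): moves to (1,1)(W), (3,0)(W); every one is W ⇒ L
(4,2): moves to (1,2)(W), (4,0)(W), (3,1)(W); every one is W ⇒ L
Every other cell has at least one move into one of the L cells above, so it is W.
From (4,4) Rosa can move to (1,4), reaching an L position.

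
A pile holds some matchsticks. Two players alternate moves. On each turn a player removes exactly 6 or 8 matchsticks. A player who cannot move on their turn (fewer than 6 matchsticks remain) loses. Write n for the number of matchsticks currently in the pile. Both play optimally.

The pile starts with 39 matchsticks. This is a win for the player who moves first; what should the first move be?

Build the W/L table. Terminal = L. A non-terminal position is W if it has a move to some L; otherwise it is L.
n=0: no move → L
n=1: no move → L
n=2: no move → L
n=3: no move → L
n=4: no move → L
n=5: no move → L
n=6: can move to 0, which is L ⇒ W
n=7: can move to 1, which is L ⇒ W
n=8: can move to 2, which is L ⇒ W
n=9: can move to 3, which is L ⇒ W
n=10: can move to 4, which is L ⇒ W
n=11: can move to 5, which is L ⇒ W
n=12: can move to 4, which is L ⇒ W
n=13: can move to 5, which is L ⇒ W
n=14: moves to 8(W), 6(W); every one is W ⇒ L
n=15: moves to 9(W), 7(W); every one is W ⇒ L
n=16: moves to 10(W), 8(W); every one is W ⇒ L
n=17: moves to 11(W), 9(W); every one is W ⇒ L
n=18: moves to 12(W), 10(W); every one is W ⇒ L
n=19: moves to 13(W), 11(W); every one is W ⇒ L
n=20: can move to 14, which is L ⇒ W
n=21: can move to 15, which is L ⇒ W
n=22: can move to 16, which is L ⇒ W
n=23: can move to 17, which is L ⇒ W
n=24: can move to 18, which is L ⇒ W
n=25: can move to 19, which is L ⇒ W
n=26: can move to 18, which is L ⇒ W
n=27: can move to 19, which is L ⇒ W
n=28: moves to 22(W), 20(W); every one is W ⇒ L
n=29: moves to 23(W), 21(W); every one is W ⇒ L
n=30: moves to 24(W), 22(W); every one is W ⇒ L
n=31: moves to 25(W), 23(W); every one is W ⇒ L
n=32: moves to 26(W), 24(W); every one is W ⇒ L
n=33: moves to 27(W), 25(W); every one is W ⇒ L
n=34: can move to 28, which is L ⇒ W
n=35: can move to 29, which is L ⇒ W
n=36: can move to 30, which is L ⇒ W
n=37: can move to 31, which is L ⇒ W
n=38: can move to 32, which is L ⇒ W
n=39: can move to 33, which is L ⇒ W
From 39, the L positions reachable in one move are: 33, 31. Any move reaching one of these is winning.

Remove 6, leaving 33.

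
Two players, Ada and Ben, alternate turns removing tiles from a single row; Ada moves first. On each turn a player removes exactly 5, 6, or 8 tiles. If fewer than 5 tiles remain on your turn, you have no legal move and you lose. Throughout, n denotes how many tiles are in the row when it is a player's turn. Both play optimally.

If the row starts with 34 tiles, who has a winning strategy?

Work bottom-up. With no move the player to move loses. Otherwise the position is W if at least one move leads to an L position for the opponent, and L if every move leads to a W.
n=0: no move → L
n=1: no move → L
n=2: no move → L
n=3: no move → L
n=4: no move → L
n=5: →0(L), so W
n=6: →1(L), so W
n=7: →2(L), so W
n=8: →3(L), so W
n=9: →4(L), so W
n=10: →4(L), so W
n=11: →3(L), so W
n=12: →4(L), so W
n=13: →8(W), 7(W), 5(W) — all W, so L
n=14: →9(W), 8(W), 6(W) — all W, so L
n=15: →10(W), 9(W), 7(W) — all W, so L
n=16: →11(W), 10(W), 8(W) — all W, so L
n=17: →12(W), 11(W), 9(W) — all W, so L
n=18: →13(L), so W
n=19: →14(L), so W
n=20: →15(L), so W
n=21: →16(L), so W
n=22: →17(L), so W
n=23: →17(L), so W
n=24: →16(L), so W
n=25: →17(L), so W
n=26: →21(W), 20(W), 18(W) — all W, so L
n=27: →22(W), 21(W), 19(W) — all W, so L
n=28: →23(W), 22(W), 20(W) — all W, so L
n=29: →24(W), 23(W), 21(W) — all W, so L
n=30: →25(W), 24(W), 22(W) — all W, so L
n=31: →26(L), so W
n=32: →27(L), so W
n=33: →28(L), so W
n=34: →29(L), so W
The starting position 34 is W: Ada should remove 5, leaving 29, handing over an L position.

Ada wins.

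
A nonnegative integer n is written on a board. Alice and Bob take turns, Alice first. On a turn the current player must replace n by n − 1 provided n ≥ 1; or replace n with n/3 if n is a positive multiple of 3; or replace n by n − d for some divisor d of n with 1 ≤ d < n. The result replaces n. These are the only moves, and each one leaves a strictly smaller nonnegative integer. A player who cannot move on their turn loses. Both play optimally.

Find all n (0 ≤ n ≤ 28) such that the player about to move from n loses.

Positions with no move are L. A position that does have a move is losing for the player to move precisely when every available move leads to a winning position for the opponent. Fill in the labels:
n=0: no move → L
n=1: W (go to 0, an L position)
n=2: L (sole option 1(W) is W)
n=3: W (go to 2, an L position)
n=4: W (go to 2, an L position)
n=5: L (sole option 4(W) is W)
n=6: W (go to 2, an L position)
n=7: L (sole option 6(W) is W)
n=8: W (go to 7, an L position)
n=9: L (options 3(W), 6(W), 8(W) are all W)
n=10: W (go to 5, an L position)
n=11: L (sole option 10(W) is W)
n=12: W (go to 9, an L position)
n=13: L (sole option 12(W) is W)
n=14: W (go to 7, an L position)
n=15: W (go to 5, an L position)
n=16: L (options 8(W), 12(W), 14(W), 15(W) are all W)
n=17: W (go to 16, an L position)
n=18: W (go to 9, an L position)
n=19: L (sole option 18(W) is W)
n=20: W (go to 16, an L position)
n=21: W (go to 7, an L position)
n=22: W (go to 11, an L position)
n=23: L (sole option 22(W) is W)
n=24: W (go to 16, an L position)
n=25: L (options 20(W), 24(W) are all W)
n=26: W (go to 13, an L position)
n=27: W (go to 9, an L position)
n=28: L (options 14(W), 21(W), 24(W), 26(W), 27(W) are all W)
Reading off the rows marked L gives the requested list; there are 12 such values of n.

0, 2, 5, 7, 9, 11, 13, 16, 19, 23, 25, 28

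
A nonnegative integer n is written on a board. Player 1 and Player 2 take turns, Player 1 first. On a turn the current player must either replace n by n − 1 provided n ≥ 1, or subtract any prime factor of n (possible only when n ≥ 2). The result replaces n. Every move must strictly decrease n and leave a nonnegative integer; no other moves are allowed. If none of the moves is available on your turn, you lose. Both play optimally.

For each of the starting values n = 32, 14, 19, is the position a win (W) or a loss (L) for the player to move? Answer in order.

32: L, 14: W, 19: W

Work bottom-up. With no move the player to move loses. Otherwise the position is W if at least one move leads to an L position for the opponent, and L if every move leads to a W.
n=0: no move → L
n=1: →0(L), so W
n=2: →0(L), so W
n=3: →0(L), so W
n=4: →2(W), 3(W) — all W, so L
n=5: →0(L), so W
n=6: →4(L), so W
n=7: →0(L), so W
n=8: →6(W), 7(W) — all W, so L
n=9: →8(L), so W
n=10: →8(L), so W
n=11: →0(L), so W
n=12: →9(W), 10(W), 11(W) — all W, so L
n=13: →0(L), so W
n=14: →12(L), so W
n=15: →12(L), so W
n=16: →14(W), 15(W) — all W, so L
n=17: →0(L), so W
n=18: →16(L), so W
n=19: →0(L), so W
n=20: →15(W), 18(W), 19(W) — all W, so L
n=21: →20(L), so W
n=22: →20(L), so W
n=23: →0(L), so W
n=24: →21(W), 22(W), 23(W) — all W, so L
n=25: →20(L), so W
n=26: →24(L), so W
n=27: →24(L), so W
n=28: →21(W), 26(W), 27(W) — all W, so L
n=29: →0(L), so W
n=30: →28(L), so W
n=31: →0(L), so W
n=32: →30(W), 31(W) — all W, so L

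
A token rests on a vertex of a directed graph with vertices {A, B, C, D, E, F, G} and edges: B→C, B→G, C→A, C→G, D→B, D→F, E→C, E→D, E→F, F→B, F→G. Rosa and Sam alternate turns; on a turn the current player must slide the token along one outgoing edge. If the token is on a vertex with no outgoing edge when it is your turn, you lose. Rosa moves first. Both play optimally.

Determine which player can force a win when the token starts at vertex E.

Rosa wins.

Compute win/loss labels from the base case upward. A position with no move is L. Any other position is W if it can reach an L in one move, else L.
Every edge goes from a vertex to one that appears earlier in the order A, G, C, B, F, D, E, so processing vertices in that order labels each vertex after all of its successors.
A: no outgoing edge → L
G: no outgoing edge → L
C: →G(L), so W
B: →G(L), so W
F: →G(L), so W
D: →F(W), B(W) — all W, so L
E: →D(L), so W
From E Rosa can move to D, reaching an L position.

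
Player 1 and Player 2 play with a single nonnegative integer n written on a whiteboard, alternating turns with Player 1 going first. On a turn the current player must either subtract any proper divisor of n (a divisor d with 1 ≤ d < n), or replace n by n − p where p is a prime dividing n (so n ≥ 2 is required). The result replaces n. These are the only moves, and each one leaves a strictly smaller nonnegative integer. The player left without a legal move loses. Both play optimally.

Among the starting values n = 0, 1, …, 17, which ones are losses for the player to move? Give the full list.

0, 1, 4, 9, 14

Label each position W (a win for the player to move) or L (a loss). A position with no legal move is L; any other position is W exactly when some move reaches an L, and L when every move reaches a W.
n=0: no move → L
n=1: no move → L
n=2: W (go to 0, an L position)
n=3: W (go to 0, an L position)
n=4: L (options 2(W), 3(W) are all W)
n=5: W (go to 0, an L position)
n=6: W (go to 4, an L position)
n=7: W (go to 0, an L position)
n=8: W (go to 4, an L position)
n=9: L (options 6(W), 8(W) are all W)
n=10: W (go to 9, an L position)
n=11: W (go to 0, an L position)
n=12: W (go to 9, an L position)
n=13: W (go to 0, an L position)
n=14: L (options 7(W), 12(W), 13(W) are all W)
n=15: W (go to 14, an L position)
n=16: W (go to 14, an L position)
n=17: W (go to 0, an L position)
The losing starting values of n are exactly the entries labelled L in this table (5 of them).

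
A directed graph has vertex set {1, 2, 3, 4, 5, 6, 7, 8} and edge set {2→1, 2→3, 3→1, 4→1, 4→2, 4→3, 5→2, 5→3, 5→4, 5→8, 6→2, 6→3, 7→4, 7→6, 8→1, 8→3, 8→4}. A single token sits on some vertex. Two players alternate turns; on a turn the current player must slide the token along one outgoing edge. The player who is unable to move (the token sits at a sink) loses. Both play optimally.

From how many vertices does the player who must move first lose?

3

Classify positions by backward induction: terminal positions (no move available) are L. From any other position, the mover wins iff some move reaches an L.
Every edge goes from a vertex to one that appears earlier in the order 1, 3, 2, 4, 8, 5, 6, 7, so processing vertices in that order labels each vertex after all of its successors.
1: no outgoing edge → L
3: can move to 1, which is L ⇒ W
2: can move to 1, which is L ⇒ W
4: can move to 1, which is L ⇒ W
8: can move to 1, which is L ⇒ W
5: moves to 8(W), 4(W), 2(W), 3(W); every one is W ⇒ L
6: moves to 2(W), 3(W); every one is W ⇒ L
7: can move to 6, which is L ⇒ W
The L vertices are 1, 5, 6; that is 3 in all.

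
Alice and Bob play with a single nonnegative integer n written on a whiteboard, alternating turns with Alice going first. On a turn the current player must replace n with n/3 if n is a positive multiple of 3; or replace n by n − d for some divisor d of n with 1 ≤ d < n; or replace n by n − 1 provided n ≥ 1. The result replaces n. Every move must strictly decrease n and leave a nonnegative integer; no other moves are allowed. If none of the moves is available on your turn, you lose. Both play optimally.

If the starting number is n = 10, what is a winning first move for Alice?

Move to 5.

Work bottom-up. With no move the player to move loses. Otherwise the position is W if at least one move leads to an L position for the opponent, and L if every move leads to a W.
n=0: no move → L
n=1: reaches L-position 0 → W
n=2: only reaches 1(W), which is W → L
n=3: reaches L-position 2 → W
n=4: reaches L-position 2 → W
n=5: only reaches 4(W), which is W → L
n=6: reaches L-position 2 → W
n=7: only reaches 6(W), which is W → L
n=8: reaches L-position 7 → W
n=9: only reaches 3(W), 6(W), 8(W), all W → L
n=10: reaches L-position 5 → W
From 10, the L positions reachable in one move are: 5, 9. Any move reaching one of these is winning.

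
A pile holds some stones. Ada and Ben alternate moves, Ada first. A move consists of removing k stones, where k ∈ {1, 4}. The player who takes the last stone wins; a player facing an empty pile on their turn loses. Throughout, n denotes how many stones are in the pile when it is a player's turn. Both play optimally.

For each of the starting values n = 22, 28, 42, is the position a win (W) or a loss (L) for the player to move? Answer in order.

22: L, 28: W, 42: L

Positions with no move are L. A position that does have a move is losing for the player to move precisely when every available move leads to a winning position for the opponent. Fill in the labels:
n=0: no move → L
n=1: reaches L-position 0 → W
n=2: only reaches 1(W), which is W → L
n=3: reaches L-position 2 → W
n=4: reaches L-position 0 → W
n=5: only reaches 4(W), 1(W), all W → L
n=6: reaches L-position 5 → W
n=7: only reaches 6(W), 3(W), all W → L
n=8: reaches L-position 7 → W
n=9: reaches L-position 5 → W
n=10: only reaches 9(W), 6(W), all W → L
n=11: reaches L-position 10 → W
n=12: only reaches 11(W), 8(W), all W → L
n=13: reaches L-position 12 → W
n=14: reaches L-position 10 → W
n=15: only reaches 14(W), 11(W), all W → L
n=16: reaches L-position 15 → W
n=17: only reaches 16(W), 13(W), all W → L
n=18: reaches L-position 17 → W
n=19: reaches L-position 15 → W
n=20: only reaches 19(W), 16(W), all W → L
n=21: reaches L-position 20 → W
n=22: only reaches 21(W), 18(W), all W → L
n=23: reaches L-position 22 → W
n=24: reaches L-position 20 → W
n=25: only reaches 24(W), 21(W), all W → L
n=26: reaches L-position 25 → W
n=27: only reaches 26(W), 23(W), all W → L
n=28: reaches L-position 27 → W
n=29: reaches L-position 25 → W
n=30: only reaches 29(W), 26(W), all W → L
n=31: reaches L-position 30 → W
n=32: only reaches 31(W), 28(W), all W → L
n=33: reaches L-position 32 → W
n=34: reaches L-position 30 → W
n=35: only reaches 34(W), 31(W), all W → L
n=36: reaches L-position 35 → W
n=37: only reaches 36(W), 33(W), all W → L
n=38: reaches L-position 37 → W
n=39: reaches L-position 35 → W
n=40: only reaches 39(W), 36(W), all W → L
n=41: reaches L-position 40 → W
n=42: only reaches 41(W), 38(W), all W → L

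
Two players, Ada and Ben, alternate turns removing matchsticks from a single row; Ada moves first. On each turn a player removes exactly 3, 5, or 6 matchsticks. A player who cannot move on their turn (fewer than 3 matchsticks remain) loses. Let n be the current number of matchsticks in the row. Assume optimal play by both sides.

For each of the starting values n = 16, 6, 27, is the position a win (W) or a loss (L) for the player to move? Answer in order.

Positions with no move are L. A position that does have a move is losing for the player to move precisely when every available move leads to a winning position for the opponent. Fill in the labels:
n=0: no move → L
n=1: no move → L
n=2: no move → L
n=3: reaches L-position 0 → W
n=4: reaches L-position 1 → W
n=5: reaches L-position 2 → W
n=6: reaches L-position 1 → W
n=7: reaches L-position 2 → W
n=8: reaches L-position 2 → W
n=9: only reaches 6(W), 4(W), 3(W), all W → L
n=10: only reaches 7(W), 5(W), 4(W), all W → L
n=11: only reaches 8(W), 6(W), 5(W), all W → L
n=12: reaches L-position 9 → W
n=13: reaches L-position 10 → W
n=14: reaches L-position 11 → W
n=15: reaches L-position 10 → W
n=16: reaches L-position 11 → W
n=17: reaches L-position 11 → W
n=18: only reaches 15(W), 13(W), 12(W), all W → L
n=19: only reaches 16(W), 14(W), 13(W), all W → L
n=20: only reaches 17(W), 15(W), 14(W), all W → L
n=21: reaches L-position 18 → W
n=22: reaches L-position 19 → W
n=23: reaches L-position 20 → W
n=24: reaches L-position 19 → W
n=25: reaches L-position 20 → W
n=26: reaches L-position 20 → W
n=27: only reaches 24(W), 22(W), 21(W), all W → L

16: W, 6: W, 27: L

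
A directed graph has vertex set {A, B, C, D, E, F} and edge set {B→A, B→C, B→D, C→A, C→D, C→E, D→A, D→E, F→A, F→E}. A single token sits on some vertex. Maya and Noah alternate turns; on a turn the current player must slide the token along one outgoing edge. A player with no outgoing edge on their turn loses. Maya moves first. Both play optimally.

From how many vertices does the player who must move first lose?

2

Use the standard recursion: the mover loses at a terminal position; elsewhere, the mover wins exactly when some move hands the opponent an L position.
Every edge goes from a vertex to one that appears earlier in the order A, E, D, C, B, F, so processing vertices in that order labels each vertex after all of its successors.
A: no outgoing edge → L
E: no outgoing edge → L
D: reaches L-position E → W
C: reaches L-position E → W
B: reaches L-position A → W
F: reaches L-position E → W
The L vertices are A, E; that is 2 in all.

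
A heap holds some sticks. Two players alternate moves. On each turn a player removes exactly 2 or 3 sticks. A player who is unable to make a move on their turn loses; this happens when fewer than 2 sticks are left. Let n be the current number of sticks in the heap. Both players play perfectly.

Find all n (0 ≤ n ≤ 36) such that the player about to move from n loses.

Classify positions by backward induction: terminal positions (no move available) are L. From any other position, the mover wins iff some move reaches an L.
n=0: no move → L
n=1: no move → L
n=2: W (go to 0, an L position)
n=3: W (go to 1, an L position)
n=4: W (go to 1, an L position)
n=5: L (options 3(W), 2(W) are all W)
n=6: L (options 4(W), 3(W) are all W)
n=7: W (go to 5, an L position)
n=8: W (go to 6, an L position)
n=9: W (go to 6, an L position)
n=10: L (options 8(W), 7(W) are all W)
n=11: L (options 9(W), 8(W) are all W)
n=12: W (go to 10, an L position)
n=13: W (go to 11, an L position)
n=14: W (go to 11, an L position)
n=15: L (options 13(W), 12(W) are all W)
n=16: L (options 14(W), 13(W) are all W)
n=17: W (go to 15, an L position)
n=18: W (go to 16, an L position)
n=19: W (go to 16, an L position)
n=20: L (options 18(W), 17(W) are all W)
n=21: L (options 19(W), 18(W) are all W)
n=22: W (go to 20, an L position)
n=23: W (go to 21, an L position)
n=24: W (go to 21, an L position)
n=25: L (options 23(W), 22(W) are all W)
n=26: L (options 24(W), 23(W) are all W)
n=27: W (go to 25, an L position)
n=28: W (go to 26, an L position)
n=29: W (go to 26, an L position)
n=30: L (options 28(W), 27(W) are all W)
n=31: L (options 29(W), 28(W) are all W)
n=32: W (go to 30, an L position)
n=33: W (go to 31, an L position)
n=34: W (go to 31, an L position)
n=35: L (options 33(W), 32(W) are all W)
n=36: L (options 34(W), 33(W) are all W)
Reading off the rows marked L gives the requested list; there are 16 such values of n.

0, 1, 5, 6, 10, 11, 15, 16, 20, 21, 25, 26, 30, 31, 35, 36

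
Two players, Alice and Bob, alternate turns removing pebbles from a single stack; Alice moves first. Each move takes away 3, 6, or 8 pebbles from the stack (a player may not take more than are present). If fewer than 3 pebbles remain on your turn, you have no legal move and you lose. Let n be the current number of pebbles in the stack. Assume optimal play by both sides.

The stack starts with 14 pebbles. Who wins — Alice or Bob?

Alice wins.

Label each position W (a win for the player to move) or L (a loss). A position with no legal move is L; any other position is W exactly when some move reaches an L, and L when every move reaches a W.
n=0: no move → L
n=1: no move → L
n=2: no move → L
n=3: →0(L), so W
n=4: →1(L), so W
n=5: →2(L), so W
n=6: →0(L), so W
n=7: →1(L), so W
n=8: →2(L), so W
n=9: →1(L), so W
n=10: →2(L), so W
n=11: →8(W), 5(W), 3(W) — all W, so L
n=12: →9(W), 6(W), 4(W) — all W, so L
n=13: →10(W), 7(W), 5(W) — all W, so L
n=14: →11(L), so W
From 14 Alice can remove 3, leaving 11, reaching an L position.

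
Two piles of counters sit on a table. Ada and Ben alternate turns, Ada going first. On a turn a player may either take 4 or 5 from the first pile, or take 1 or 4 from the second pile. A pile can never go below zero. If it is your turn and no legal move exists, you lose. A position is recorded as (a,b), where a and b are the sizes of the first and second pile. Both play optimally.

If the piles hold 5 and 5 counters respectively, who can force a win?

Ada wins.

Label each position W (a win for the player to move) or L (a loss). A position with no legal move is L; any other position is W exactly when some move reaches an L, and L when every move reaches a W.
No move ever increases a pile, so every position that can arise here has a ≤ 5 and b ≤ 5; it is enough to label the cells with 0 ≤ a ≤ 5 and 0 ≤ b ≤ 5.
Every move lowers a or b (never raises either), so fill the grid row by row in increasing a, and left to right within a row: each cell's successors are then already labelled.
      b=0  b=1  b=2  b=3  b=4  b=5
a=0:    L    W    L    W    W    L
a=1:    L    W    L    W    W    L
a=2:    L    W    L    W    W    L
a=3:    L    W    L    W    W    L
a=4:    W    L    W    L    W    W
a=5:    W    L    W    L    W    W
Cells with no legal move (terminal, hence L): (0,0), (1,0), (2,0), (3,0).
The remaining L cells, each justified by listing all of its moves:
(0,2): only reaches (0,1)(W), which is W → L
(0,5): only reaches (0,4)(W), (0,1)(W), all W → L
(1,2): only reaches (1,1)(W), which is W → L
(1,5): only reaches (1,4)(W), (1,1)(W), all W → L
(2,2): only reaches (2,1)(W), which is W → L
(2,5): only reaches (2,4)(W), (2,1)(W), all W → L
(3,2): only reaches (3,1)(W), which is W → L
(3,5): only reaches (3,4)(W), (3,1)(W), all W → L
(4,1): only reaches (0,1)(W), (4,0)(W), all W → L
(4,3): only reaches (0,3)(W), (4,2)(W), all W → L
(5,1): only reaches (1,1)(W), (0,1)(W), (5,0)(W), all W → L
(5,3): only reaches (1,3)(W), (0,3)(W), (5,2)(W), all W → L
Every other cell has at least one move into one of the L cells above, so it is W.
The starting position (5,5) is W: Ada should move to (1,5), handing over an L position.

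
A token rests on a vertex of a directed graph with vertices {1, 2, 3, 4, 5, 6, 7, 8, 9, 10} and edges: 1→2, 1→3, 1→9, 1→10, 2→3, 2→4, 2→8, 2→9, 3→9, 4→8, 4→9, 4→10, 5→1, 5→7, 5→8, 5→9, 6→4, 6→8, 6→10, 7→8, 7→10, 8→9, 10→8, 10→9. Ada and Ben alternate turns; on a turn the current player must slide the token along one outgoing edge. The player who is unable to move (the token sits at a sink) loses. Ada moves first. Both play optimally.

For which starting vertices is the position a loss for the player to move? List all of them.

6, 7, 9

Positions with no move are L. A position that does have a move is losing for the player to move precisely when every available move leads to a winning position for the opponent. Fill in the labels:
Every edge goes from a vertex to one that appears earlier in the order 9, 8, 10, 4, 6, 3, 7, 2, 1, 5, so processing vertices in that order labels each vertex after all of its successors.
9: no outgoing edge → L
8: →9(L), so W
10: →9(L), so W
4: →9(L), so W
6: →4(W), 10(W), 8(W) — all W, so L
3: →9(L), so W
7: →10(W), 8(W) — all W, so L
2: →9(L), so W
1: →9(L), so W
5: →7(L), so W
The losing starting vertices are exactly the entries labelled L in this table (3 of them).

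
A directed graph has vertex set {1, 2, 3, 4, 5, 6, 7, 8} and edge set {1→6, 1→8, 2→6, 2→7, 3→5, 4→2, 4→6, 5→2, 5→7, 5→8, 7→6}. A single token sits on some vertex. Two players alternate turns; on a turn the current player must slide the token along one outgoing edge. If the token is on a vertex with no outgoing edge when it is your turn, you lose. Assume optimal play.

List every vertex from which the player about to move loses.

Work bottom-up. With no move the player to move loses. Otherwise the position is W if at least one move leads to an L position for the opponent, and L if every move leads to a W.
Every edge goes from a vertex to one that appears earlier in the order 6, 8, 7, 1, 2, 5, 3, 4, so processing vertices in that order labels each vertex after all of its successors.
6: no outgoing edge → L
8: no outgoing edge → L
7: W (go to 6, an L position)
1: W (go to 8, an L position)
2: W (go to 6, an L position)
5: W (go to 8, an L position)
3: L (sole option 5(W) is W)
4: W (go to 6, an L position)
Reading off the rows marked L gives the requested list; there are 3 such vertices.

3, 6, 8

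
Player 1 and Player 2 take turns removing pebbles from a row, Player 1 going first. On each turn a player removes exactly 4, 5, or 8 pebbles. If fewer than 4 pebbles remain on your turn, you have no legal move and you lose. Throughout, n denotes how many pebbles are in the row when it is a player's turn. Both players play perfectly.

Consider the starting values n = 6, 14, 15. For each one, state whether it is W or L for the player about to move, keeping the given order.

Label each position W (a win for the player to move) or L (a loss). A position with no legal move is L; any other position is W exactly when some move reaches an L, and L when every move reaches a W.
n=0: no move → L
n=1: no move → L
n=2: no move → L
n=3: no move → L
n=4: can move to 0, which is L ⇒ W
n=5: can move to 1, which is L ⇒ W
n=6: can move to 2, which is L ⇒ W
n=7: can move to 3, which is L ⇒ W
n=8: can move to 3, which is L ⇒ W
n=9: can move to 1, which is L ⇒ W
n=10: can move to 2, which is L ⇒ W
n=11: can move to 3, which is L ⇒ W
n=12: moves to 8(W), 7(W), 4(W); every one is W ⇒ L
n=13: moves to 9(W), 8(W), 5(W); every one is W ⇒ L
n=14: moves to 10(W), 9(W), 6(W); every one is W ⇒ L
n=15: moves to 11(W), 10(W), 7(W); every one is W ⇒ L

6: W, 14: L, 15: L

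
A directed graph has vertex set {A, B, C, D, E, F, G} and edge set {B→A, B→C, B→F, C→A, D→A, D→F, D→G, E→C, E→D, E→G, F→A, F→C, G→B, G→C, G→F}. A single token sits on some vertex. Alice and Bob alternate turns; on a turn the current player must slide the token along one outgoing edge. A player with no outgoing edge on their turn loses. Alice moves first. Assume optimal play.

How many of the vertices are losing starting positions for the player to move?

2

Label each position W (a win for the player to move) or L (a loss). A position with no legal move is L; any other position is W exactly when some move reaches an L, and L when every move reaches a W.
Every edge goes from a vertex to one that appears earlier in the order A, C, F, B, G, D, E, so processing vertices in that order labels each vertex after all of its successors.
A: no outgoing edge → L
C: reaches L-position A → W
F: reaches L-position A → W
B: reaches L-position A → W
G: only reaches B(W), F(W), C(W), all W → L
D: reaches L-position G → W
E: reaches L-position G → W
The L vertices are A, G; that is 2 in all.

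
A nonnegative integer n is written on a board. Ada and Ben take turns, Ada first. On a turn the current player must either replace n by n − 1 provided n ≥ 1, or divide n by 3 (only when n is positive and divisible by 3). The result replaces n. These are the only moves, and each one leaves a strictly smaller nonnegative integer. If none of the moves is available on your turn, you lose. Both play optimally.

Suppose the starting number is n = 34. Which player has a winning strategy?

Ben wins.

Use the standard recursion: the mover loses at a terminal position; elsewhere, the mover wins exactly when some move hands the opponent an L position.
n=0: no move → L
n=1: reaches L-position 0 → W
n=2: only reaches 1(W), which is W → L
n=3: reaches L-position 2 → W
n=4: only reaches 3(W), which is W → L
n=5: reaches L-position 4 → W
n=6: reaches L-position 2 → W
n=7: only reaches 6(W), which is W → L
n=8: reaches L-position 7 → W
n=9: only reaches 3(W), 8(W), all W → L
n=10: reaches L-position 9 → W
n=11: only reaches 10(W), which is W → L
n=12: reaches L-position 4 → W
n=13: only reaches 12(W), which is W → L
n=14: reaches L-position 13 → W
n=15: only reaches 5(W), 14(W), all W → L
n=16: reaches L-position 15 → W
n=17: only reaches 16(W), which is W → L
n=18: reaches L-position 17 → W
n=19: only reaches 18(W), which is W → L
n=20: reaches L-position 19 → W
n=21: reaches L-position 7 → W
n=22: only reaches 21(W), which is W → L
n=23: reaches L-position 22 → W
n=24: only reaches 8(W), 23(W), all W → L
n=25: reaches L-position 24 → W
n=26: only reaches 25(W), which is W → L
n=27: reaches L-position 9 → W
n=28: only reaches 27(W), which is W → L
n=29: reaches L-position 28 → W
n=30: only reaches 10(W), 29(W), all W → L
n=31: reaches L-position 30 → W
n=32: only reaches 31(W), which is W → L
n=33: reaches L-position 11 → W
n=34: only reaches 33(W), which is W → L
The starting position 34 is L: whatever Ada does, the opponent receives a W position.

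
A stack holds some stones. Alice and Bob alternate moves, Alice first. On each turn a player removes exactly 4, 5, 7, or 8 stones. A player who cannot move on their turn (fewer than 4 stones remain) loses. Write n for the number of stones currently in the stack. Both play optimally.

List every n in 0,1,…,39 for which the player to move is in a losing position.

0, 1, 2, 3, 12, 13, 14, 15, 24, 25, 26, 27, 36, 37, 38, 39

Classify positions by backward induction: terminal positions (no move available) are L. From any other position, the mover wins iff some move reaches an L.
n=0: no move → L
n=1: no move → L
n=2: no move → L
n=3: no move → L
n=4: →0(L), so W
n=5: →1(L), so W
n=6: →2(L), so W
n=7: →3(L), so W
n=8: →3(L), so W
n=9: →2(L), so W
n=10: →3(L), so W
n=11: →3(L), so W
n=12: →8(W), 7(W), 5(W), 4(W) — all W, so L
n=13: →9(W), 8(W), 6(W), 5(W) — all W, so L
n=14: →10(W), 9(W), 7(W), 6(W) — all W, so L
n=15: →11(W), 10(W), 8(W), 7(W) — all W, so L
n=16: →12(L), so W
n=17: →13(L), so W
n=18: →14(L), so W
n=19: →15(L), so W
n=20: →15(L), so W
n=21: →14(L), so W
n=22: →15(L), so W
n=23: →15(L), so W
n=24: →20(W), 19(W), 17(W), 16(W) — all W, so L
n=25: →21(W), 20(W), 18(W), 17(W) — all W, so L
n=26: →22(W), 21(W), 19(W), 18(W) — all W, so L
n=27: →23(W), 22(W), 20(W), 19(W) — all W, so L
n=28: →24(L), so W
n=29: →25(L), so W
n=30: →26(L), so W
n=31: →27(L), so W
n=32: →27(L), so W
n=33: →26(L), so W
n=34: →27(L), so W
n=35: →27(L), so W
n=36: →32(W), 31(W), 29(W), 28(W) — all W, so L
n=37: →33(W), 32(W), 30(W), 29(W) — all W, so L
n=38: →34(W), 33(W), 31(W), 30(W) — all W, so L
n=39: →35(W), 34(W), 32(W), 31(W) — all W, so L
The losing starting values of n are exactly the entries labelled L in this table (16 of them).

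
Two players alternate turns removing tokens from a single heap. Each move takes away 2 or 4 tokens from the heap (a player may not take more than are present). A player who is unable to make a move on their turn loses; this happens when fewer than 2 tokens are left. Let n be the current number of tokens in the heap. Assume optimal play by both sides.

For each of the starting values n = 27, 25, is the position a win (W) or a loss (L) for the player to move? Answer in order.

Positions with no move are L. A position that does have a move is losing for the player to move precisely when every available move leads to a winning position for the opponent. Fill in the labels:
n=0: no move → L
n=1: no move → L
n=2: →0(L), so W
n=3: →1(L), so W
n=4: →0(L), so W
n=5: →1(L), so W
n=6: →4(W), 2(W) — all W, so L
n=7: →5(W), 3(W) — all W, so L
n=8: →6(L), so W
n=9: →7(L), so W
n=10: →6(L), so W
n=11: →7(L), so W
n=12: →10(W), 8(W) — all W, so L
n=13: →11(W), 9(W) — all W, so L
n=14: →12(L), so W
n=15: →13(L), so W
n=16: →12(L), so W
n=17: →13(L), so W
n=18: →16(W), 14(W) — all W, so L
n=19: →17(W), 15(W) — all W, so L
n=20: →18(L), so W
n=21: →19(L), so W
n=22: →18(L), so W
n=23: →19(L), so W
n=24: →22(W), 20(W) — all W, so L
n=25: →23(W), 21(W) — all W, so L
n=26: →24(L), so W
n=27: →25(L), so W

27: W, 25: L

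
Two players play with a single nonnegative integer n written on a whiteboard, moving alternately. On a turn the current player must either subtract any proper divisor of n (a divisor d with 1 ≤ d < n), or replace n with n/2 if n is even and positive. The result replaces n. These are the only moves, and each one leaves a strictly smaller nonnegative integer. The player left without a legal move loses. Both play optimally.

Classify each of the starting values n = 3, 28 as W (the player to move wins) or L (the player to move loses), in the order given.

3: L, 28: W

Classify positions by backward induction: terminal positions (no move available) are L. From any other position, the mover wins iff some move reaches an L.
n=0: no move → L
n=1: no move → L
n=2: →1(L), so W
n=3: →2(W) only, which is W, so L
n=4: →3(L), so W
n=5: →4(W) only, which is W, so L
n=6: →3(L), so W
n=7: →6(W) only, which is W, so L
n=8: →7(L), so W
n=9: →6(W), 8(W) — all W, so L
n=10: →5(L), so W
n=11: →10(W) only, which is W, so L
n=12: →9(L), so W
n=13: →12(W) only, which is W, so L
n=14: →7(L), so W
n=15: →10(W), 12(W), 14(W) — all W, so L
n=16: →15(L), so W
n=17: →16(W) only, which is W, so L
n=18: →9(L), so W
n=19: →18(W) only, which is W, so L
n=20: →15(L), so W
n=21: →14(W), 18(W), 20(W) — all W, so L
n=22: →11(L), so W
n=23: →22(W) only, which is W, so L
n=24: →21(L), so W
n=25: →20(W), 24(W) — all W, so L
n=26: →13(L), so W
n=27: →18(W), 24(W), 26(W) — all W, so L
n=28: →21(L), so W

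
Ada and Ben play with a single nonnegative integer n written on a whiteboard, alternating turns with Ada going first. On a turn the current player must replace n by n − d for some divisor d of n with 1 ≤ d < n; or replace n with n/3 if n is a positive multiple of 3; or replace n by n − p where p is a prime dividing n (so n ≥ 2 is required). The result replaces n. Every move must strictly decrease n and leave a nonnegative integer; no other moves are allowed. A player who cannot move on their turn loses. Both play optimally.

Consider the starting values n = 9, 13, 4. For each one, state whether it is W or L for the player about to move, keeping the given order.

Build the W/L table. Terminal = L. A non-terminal position is W if it has a move to some L; otherwise it is L.
n=0: no move → L
n=1: no move → L
n=2: can move to 0, which is L ⇒ W
n=3: can move to 0, which is L ⇒ W
n=4: moves to 2(W), 3(W); every one is W ⇒ L
n=5: can move to 0, which is L ⇒ W
n=6: can move to 4, which is L ⇒ W
n=7: can move to 0, which is L ⇒ W
n=8: can move to 4, which is L ⇒ W
n=9: moves to 3(W), 6(W), 8(W); every one is W ⇒ L
n=10: can move to 9, which is L ⇒ W
n=11: can move to 0, which is L ⇒ W
n=12: can move to 4, which is L ⇒ W
n=13: can move to 0, which is L ⇒ W

9: L, 13: W, 4: L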